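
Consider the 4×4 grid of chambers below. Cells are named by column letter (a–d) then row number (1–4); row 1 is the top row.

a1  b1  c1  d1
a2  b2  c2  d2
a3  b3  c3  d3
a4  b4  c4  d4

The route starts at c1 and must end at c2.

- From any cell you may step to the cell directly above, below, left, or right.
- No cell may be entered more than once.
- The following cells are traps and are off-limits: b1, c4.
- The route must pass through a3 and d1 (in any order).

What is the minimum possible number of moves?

9

Any route passes through a3 and d1 in some order between c1 and c2. Summing Manhattan distances along each leg and taking the cheapest ordering (c1 → d1 → a3 → c2) gives a lower bound of 1 + 5 + 3 = 9 moves.
A route of 9 moves achieves this: c1 → d1 → d2 → d3 → c3 → b3 → a3 → a2 → b2 → c2.
Since 9 matches the lower bound, it is optimal.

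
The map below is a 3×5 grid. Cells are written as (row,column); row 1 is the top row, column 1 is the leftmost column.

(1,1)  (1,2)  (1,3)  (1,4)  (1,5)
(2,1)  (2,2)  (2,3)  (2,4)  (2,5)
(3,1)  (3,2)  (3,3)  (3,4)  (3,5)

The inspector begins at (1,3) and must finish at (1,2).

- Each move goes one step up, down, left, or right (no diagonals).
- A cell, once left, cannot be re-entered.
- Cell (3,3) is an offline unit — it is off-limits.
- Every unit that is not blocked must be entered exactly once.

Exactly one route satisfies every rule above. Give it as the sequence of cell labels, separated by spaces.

Need to visit all 14 open cells exactly once, starting at (1,3) and ending at (1,2).
Cell (1,5) has only two open neighbours ((2,5) and (1,4)), so the path must pass straight through it: one of those is the cell it's entered from and the other is where it exits.
Route from (1,3): right 2 to (1,5), down 2 to (3,5), left 1 to (3,4), up 1 to (2,4), left 2 to (2,2), down 1 to (3,2), left 1 to (3,1), up 2 to (1,1), right 1 to (1,2) — 13 moves in all.
Check: all 14 open cells covered.

(1,3) (1,4) (1,5) (2,5) (3,5) (3,4) (2,4) (2,3) (2,2) (3,2) (3,1) (2,1) (1,1) (1,2)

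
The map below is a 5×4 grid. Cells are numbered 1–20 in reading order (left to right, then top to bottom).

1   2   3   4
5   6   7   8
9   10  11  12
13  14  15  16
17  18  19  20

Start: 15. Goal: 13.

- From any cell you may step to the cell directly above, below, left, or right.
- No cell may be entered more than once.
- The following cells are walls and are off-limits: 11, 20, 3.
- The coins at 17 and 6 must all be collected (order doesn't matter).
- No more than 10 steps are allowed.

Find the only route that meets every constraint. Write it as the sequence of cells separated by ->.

The 10-move cap with required stops at 17, 6 leaves no slack for detours.
Route from 15: right 1 to 16, up 2 to 8, left 2 to 6, down 3 to 18, left 1 to 17, up 1 to 13 — 10 moves in all.
Check: all required cells visited; 10 ≤ 10 moves.

15 -> 16 -> 12 -> 8 -> 7 -> 6 -> 10 -> 14 -> 18 -> 17 -> 13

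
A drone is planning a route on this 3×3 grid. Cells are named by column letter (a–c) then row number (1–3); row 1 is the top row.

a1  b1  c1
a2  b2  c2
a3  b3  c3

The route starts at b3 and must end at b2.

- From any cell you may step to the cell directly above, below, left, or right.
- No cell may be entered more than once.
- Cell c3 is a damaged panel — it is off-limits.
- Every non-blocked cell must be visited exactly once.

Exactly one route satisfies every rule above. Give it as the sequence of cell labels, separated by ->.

Need to visit all 8 open cells exactly once, starting at b3 and ending at b2.
Cell c1 has only two open neighbours (c2 and b1), so the path must pass straight through it: one of those is the cell it's entered from and the other is where it exits.
Route from b3: left to a3, 2× up (reaching a1), 2× right (reaching c1), down to c2, left to b2 — 7 moves in all.
Check: all 8 open cells covered.

b3 -> a3 -> a2 -> a1 -> b1 -> c1 -> c2 -> b2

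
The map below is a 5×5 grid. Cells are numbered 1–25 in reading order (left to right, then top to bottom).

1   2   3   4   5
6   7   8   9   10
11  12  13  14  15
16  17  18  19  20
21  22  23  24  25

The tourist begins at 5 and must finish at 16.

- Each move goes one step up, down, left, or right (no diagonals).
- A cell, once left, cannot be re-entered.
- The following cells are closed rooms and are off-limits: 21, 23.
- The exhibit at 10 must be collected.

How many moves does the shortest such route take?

Any route passes through 10 somewhere between 5 and 16. Summing Manhattan distances along the two legs (5 → 10 → 16) gives a lower bound of 1 + 6 = 7 moves.
A route of 7 moves achieves this: 5 → 10 → 15 → 20 → 19 → 18 → 17 → 16.
Since 7 matches the lower bound, it is optimal.

7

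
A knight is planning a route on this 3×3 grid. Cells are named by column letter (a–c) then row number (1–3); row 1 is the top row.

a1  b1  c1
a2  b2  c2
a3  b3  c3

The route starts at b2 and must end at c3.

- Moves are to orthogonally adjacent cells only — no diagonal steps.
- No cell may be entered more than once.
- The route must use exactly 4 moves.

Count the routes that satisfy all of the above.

2

Need simple routes of exactly 4 moves from b2 to c3 (Manhattan distance 2, so 1 moves are spent on a detour and 1 undoing it).
Enumerating: b2 b1 c1 c2 c3 | b2 a2 a3 b3 c3.
That gives 2 routes.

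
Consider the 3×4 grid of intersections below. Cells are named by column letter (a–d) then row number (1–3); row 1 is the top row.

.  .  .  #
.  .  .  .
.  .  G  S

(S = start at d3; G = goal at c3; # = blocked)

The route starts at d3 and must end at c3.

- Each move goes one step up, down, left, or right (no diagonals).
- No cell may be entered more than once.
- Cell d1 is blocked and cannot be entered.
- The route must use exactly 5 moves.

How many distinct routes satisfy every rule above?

Need simple routes of exactly 5 moves from d3 to c3 (Manhattan distance 1, so 2 moves are spent on a detour and 2 undoing it).
Enumerating: d3 d2 c2 b2 b3 c3.
That gives 1 route.

1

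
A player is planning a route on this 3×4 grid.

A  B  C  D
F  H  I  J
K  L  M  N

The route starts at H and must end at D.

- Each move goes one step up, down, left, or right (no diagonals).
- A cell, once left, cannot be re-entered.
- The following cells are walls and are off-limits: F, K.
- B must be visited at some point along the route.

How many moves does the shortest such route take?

3

Any route passes through B somewhere between H and D. Summing Manhattan distances along the two legs (H → B → D) gives a lower bound of 1 + 2 = 3 moves.
A route of 3 moves achieves this: H → B → C → D.
Since 3 matches the lower bound, it is optimal.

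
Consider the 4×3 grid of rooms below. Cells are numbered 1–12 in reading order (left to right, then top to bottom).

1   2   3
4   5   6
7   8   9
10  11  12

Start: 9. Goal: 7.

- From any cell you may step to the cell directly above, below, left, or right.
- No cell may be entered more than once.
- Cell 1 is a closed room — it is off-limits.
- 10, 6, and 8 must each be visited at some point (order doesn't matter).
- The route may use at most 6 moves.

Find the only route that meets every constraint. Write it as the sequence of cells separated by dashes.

9 - 6 - 5 - 8 - 11 - 10 - 7

The budget equals the shortest possible length, so every move has to be on a shortest route through the required cells.
Route from 9: up to 6, left to 5, 2× down (reaching 11), left to 10, up to 7 — 6 moves in all.
Check: all required cells visited; 6 ≤ 6 moves.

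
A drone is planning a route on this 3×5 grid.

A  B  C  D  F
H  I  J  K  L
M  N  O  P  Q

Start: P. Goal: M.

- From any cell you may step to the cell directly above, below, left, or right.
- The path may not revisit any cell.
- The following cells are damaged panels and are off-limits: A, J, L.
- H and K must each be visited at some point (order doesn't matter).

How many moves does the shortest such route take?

7

Any route passes through H and K in some order between P and M. Summing Manhattan distances along each leg and taking the cheapest ordering (P → K → H → M) gives a lower bound of 1 + 3 + 1 = 5 moves.
That bound ignores the blocked cells. Measuring each leg by the fewest moves that actually steer around them (P→K: 1; K→H: 5; H→M: 1) raises the lower bound to 7.
A route of 7 moves exists: P → K → D → C → B → I → H → M.
Since 7 matches that lower bound, it is optimal.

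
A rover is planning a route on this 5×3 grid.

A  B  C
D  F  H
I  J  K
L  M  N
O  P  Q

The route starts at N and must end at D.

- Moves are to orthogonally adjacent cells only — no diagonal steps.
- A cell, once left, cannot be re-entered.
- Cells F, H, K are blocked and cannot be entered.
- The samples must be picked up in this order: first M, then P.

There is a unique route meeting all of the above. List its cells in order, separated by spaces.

The waypoints must appear in the order M, P, with no cell reused.
Route from N: left to M, down to P, left to O, 3× up (reaching D) — 6 moves in all.
Check: order respected (M at step 1, P at step 2).

N M P O L I D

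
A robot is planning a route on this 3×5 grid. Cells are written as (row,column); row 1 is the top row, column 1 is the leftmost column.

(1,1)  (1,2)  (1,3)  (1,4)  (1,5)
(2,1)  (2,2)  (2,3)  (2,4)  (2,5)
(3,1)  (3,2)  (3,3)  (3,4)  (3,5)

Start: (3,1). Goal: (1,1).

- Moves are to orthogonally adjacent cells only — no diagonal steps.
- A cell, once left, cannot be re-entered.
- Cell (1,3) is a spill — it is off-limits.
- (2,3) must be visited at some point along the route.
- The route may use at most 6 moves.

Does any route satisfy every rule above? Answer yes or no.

yes

One route that works: (3,1) → (3,2) → (3,3) → (2,3) → (2,2) → (1,2) → (1,1).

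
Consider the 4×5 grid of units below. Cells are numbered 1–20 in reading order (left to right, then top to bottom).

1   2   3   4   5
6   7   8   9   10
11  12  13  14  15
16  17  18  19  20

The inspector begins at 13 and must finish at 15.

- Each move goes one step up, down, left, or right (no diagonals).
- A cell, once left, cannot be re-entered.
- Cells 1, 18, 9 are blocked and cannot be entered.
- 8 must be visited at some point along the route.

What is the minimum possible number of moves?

6

Any route passes through 8 somewhere between 13 and 15. Summing Manhattan distances along the two legs (13 → 8 → 15) gives a lower bound of 1 + 3 = 4 moves.
The shortest route satisfying every rule uses 6 moves: 13 → 8 → 3 → 4 → 5 → 10 → 15.
The bound of 4 isn't tight here; checking systematically, no route of length 4 through 5 satisfies every constraint, so 6 is the minimum.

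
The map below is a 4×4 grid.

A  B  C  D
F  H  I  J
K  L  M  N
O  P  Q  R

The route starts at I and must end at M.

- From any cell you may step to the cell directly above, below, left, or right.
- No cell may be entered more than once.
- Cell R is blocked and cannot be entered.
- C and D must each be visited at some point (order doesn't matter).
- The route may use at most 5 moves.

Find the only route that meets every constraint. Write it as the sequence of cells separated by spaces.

I C D J N M

The 5-move cap with required stops at C, D leaves no slack for detours.
Route from I: up to C, right to D, 2× down (reaching N), left to M — 5 moves in all.
Check: all required cells visited; 5 ≤ 5 moves.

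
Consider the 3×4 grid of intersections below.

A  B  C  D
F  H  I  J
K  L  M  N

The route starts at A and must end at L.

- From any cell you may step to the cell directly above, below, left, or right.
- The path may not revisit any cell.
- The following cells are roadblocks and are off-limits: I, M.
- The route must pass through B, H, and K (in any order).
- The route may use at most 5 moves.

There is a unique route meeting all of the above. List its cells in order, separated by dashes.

A - B - H - F - K - L

Any route must reach B, H, and K and still end at L within 5 moves, so the order of the required stops is forced.
Route from A: right to B, down to H, left to F, down to K, right to L — 5 moves in all.
Check: all required cells visited; 5 ≤ 5 moves.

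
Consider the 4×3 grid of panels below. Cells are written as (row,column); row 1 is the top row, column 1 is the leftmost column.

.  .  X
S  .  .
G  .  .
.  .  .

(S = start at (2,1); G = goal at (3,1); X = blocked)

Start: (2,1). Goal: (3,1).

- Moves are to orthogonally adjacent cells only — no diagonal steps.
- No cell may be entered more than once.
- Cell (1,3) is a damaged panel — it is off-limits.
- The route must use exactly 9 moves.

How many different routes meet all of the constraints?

Need simple routes of exactly 9 moves from (2,1) to (3,1) (Manhattan distance 1, so 4 moves are spent on a detour and 4 undoing it).
Enumerating: (2,1) (1,1) (1,2) (2,2) (3,2) (3,3) (4,3) (4,2) (4,1) (3,1) | (2,1) (1,1) (1,2) (2,2) (2,3) (3,3) (4,3) (4,2) (3,2) (3,1) | (2,1) (1,1) (1,2) (2,2) (2,3) (3,3) (4,3) (4,2) (4,1) (3,1) | (2,1) (1,1) (1,2) (2,2) (2,3) (3,3) (3,2) (4,2) (4,1) (3,1).
That gives 4 routes.

4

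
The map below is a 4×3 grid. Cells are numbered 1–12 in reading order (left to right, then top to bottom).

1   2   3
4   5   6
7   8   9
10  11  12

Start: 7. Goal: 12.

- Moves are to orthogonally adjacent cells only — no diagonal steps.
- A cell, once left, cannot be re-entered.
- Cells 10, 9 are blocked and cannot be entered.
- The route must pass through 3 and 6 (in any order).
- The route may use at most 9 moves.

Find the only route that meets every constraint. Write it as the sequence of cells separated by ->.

Any route must reach 3 and 6 and still end at 12 within 9 moves, so the order of the required stops is forced.
Route from 7: up 2 to 1, right 2 to 3, down 1 to 6, left 1 to 5, down 2 to 11, right 1 to 12 — 9 moves in all.
Check: all required cells visited; 9 ≤ 9 moves.

7 -> 4 -> 1 -> 2 -> 3 -> 6 -> 5 -> 8 -> 11 -> 12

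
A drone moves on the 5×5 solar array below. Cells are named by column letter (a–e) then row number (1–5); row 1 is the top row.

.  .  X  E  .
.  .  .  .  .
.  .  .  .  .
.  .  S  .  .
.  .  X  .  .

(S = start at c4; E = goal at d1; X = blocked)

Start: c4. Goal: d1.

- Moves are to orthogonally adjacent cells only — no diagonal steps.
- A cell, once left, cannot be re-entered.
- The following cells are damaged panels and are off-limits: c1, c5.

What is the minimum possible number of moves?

4

The Manhattan distance from c4 to d1 is |4−1| + |3−4| = 4, so at least 4 moves are needed.
A route of 4 moves achieves this: c4 → c3 → c2 → d2 → d1.
Since 4 matches the lower bound, it is optimal.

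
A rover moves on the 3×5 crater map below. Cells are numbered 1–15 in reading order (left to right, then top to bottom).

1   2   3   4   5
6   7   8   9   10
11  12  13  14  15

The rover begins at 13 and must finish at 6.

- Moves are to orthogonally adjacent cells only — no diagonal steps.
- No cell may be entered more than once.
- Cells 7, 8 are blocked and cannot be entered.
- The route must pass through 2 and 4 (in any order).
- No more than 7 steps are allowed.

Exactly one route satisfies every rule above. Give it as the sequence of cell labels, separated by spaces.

The budget equals the shortest possible length, so every move has to be on a shortest route through the required cells.
Route from 13: right to 14, 2× up (reaching 4), 3× left (reaching 1), down to 6 — 7 moves in all.
Check: all required cells visited; 7 ≤ 7 moves.

13 14 9 4 3 2 1 6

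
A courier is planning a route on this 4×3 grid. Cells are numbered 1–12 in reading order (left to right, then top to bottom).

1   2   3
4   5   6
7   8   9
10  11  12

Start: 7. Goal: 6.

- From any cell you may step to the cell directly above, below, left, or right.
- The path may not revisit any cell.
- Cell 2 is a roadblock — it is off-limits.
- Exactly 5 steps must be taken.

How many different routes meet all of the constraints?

Need simple routes of exactly 5 moves from 7 to 6 (Manhattan distance 3, so 1 moves are spent on a detour and 1 undoing it).
Enumerating: 7 4 5 8 9 6 | 7 10 11 8 5 6 | 7 10 11 8 9 6 | 7 10 11 12 9 6 | 7 8 11 12 9 6.
That gives 5 routes.

5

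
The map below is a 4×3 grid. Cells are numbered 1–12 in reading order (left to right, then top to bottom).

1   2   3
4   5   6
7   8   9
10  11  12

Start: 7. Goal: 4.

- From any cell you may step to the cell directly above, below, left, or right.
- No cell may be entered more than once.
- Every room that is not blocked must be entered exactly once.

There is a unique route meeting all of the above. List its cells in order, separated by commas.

7, 10, 11, 12, 9, 8, 5, 6, 3, 2, 1, 4

Need to visit all 12 open cells exactly once, starting at 7 and ending at 4.
Cell 10 has only two open neighbours (7 and 11), so the path must pass straight through it: one of those is the cell it's entered from and the other is where it exits.
Route from 7: down 1 to 10, right 2 to 12, up 1 to 9, left 1 to 8, up 1 to 5, right 1 to 6, up 1 to 3, left 2 to 1, down 1 to 4 — 11 moves in all.
Check: all 12 open cells covered.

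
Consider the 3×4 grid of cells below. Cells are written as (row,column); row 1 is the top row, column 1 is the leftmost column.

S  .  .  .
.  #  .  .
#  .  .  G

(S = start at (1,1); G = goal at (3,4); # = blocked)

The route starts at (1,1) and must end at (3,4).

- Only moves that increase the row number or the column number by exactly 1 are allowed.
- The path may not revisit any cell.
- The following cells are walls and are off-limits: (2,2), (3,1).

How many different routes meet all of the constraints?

A right/down-only route from (1,1) to (3,4) makes exactly 2 down-moves and 3 right-moves in some order.
With no other constraints that would be C(5,2) = 10 routes.
Subtract routes through each blocked cell (inclusion–exclusion for overlaps): − through (2,2): 6 − through (3,1): 1 → 3.
That gives 3 routes.

3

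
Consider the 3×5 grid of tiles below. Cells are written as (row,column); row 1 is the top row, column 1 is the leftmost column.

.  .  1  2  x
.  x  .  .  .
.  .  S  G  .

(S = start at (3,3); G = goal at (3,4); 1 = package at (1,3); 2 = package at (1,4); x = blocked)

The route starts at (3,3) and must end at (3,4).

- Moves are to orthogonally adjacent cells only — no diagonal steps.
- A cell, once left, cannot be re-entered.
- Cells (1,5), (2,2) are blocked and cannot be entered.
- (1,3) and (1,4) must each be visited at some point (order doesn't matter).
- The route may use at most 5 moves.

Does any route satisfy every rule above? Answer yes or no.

yes

One route that works: (3,3) → (2,3) → (1,3) → (1,4) → (2,4) → (3,4).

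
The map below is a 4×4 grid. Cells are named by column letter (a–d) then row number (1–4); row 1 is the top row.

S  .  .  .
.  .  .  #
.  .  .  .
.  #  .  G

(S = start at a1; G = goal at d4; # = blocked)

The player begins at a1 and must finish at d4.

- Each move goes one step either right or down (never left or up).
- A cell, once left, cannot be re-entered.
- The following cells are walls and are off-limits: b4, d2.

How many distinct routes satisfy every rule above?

A right/down-only route from a1 to d4 makes exactly 3 down-moves and 3 right-moves in some order.
With no other constraints that would be C(6,3) = 20 routes.
Subtract routes through each blocked cell (inclusion–exclusion for overlaps): − through d2: 4 − through b4: 4 → 12.
That gives 12 routes.

12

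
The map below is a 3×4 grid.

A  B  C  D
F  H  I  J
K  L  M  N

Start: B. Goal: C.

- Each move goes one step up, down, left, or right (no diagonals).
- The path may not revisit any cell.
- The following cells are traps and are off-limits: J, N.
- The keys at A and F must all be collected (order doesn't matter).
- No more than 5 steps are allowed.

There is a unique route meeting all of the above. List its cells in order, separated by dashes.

Any route must reach A and F and still end at C within 5 moves, so the order of the required stops is forced.
Route from B: left 1 to A, down 1 to F, right 2 to I, up 1 to C — 5 moves in all.
Check: all required cells visited; 5 ≤ 5 moves.

B - A - F - H - I - C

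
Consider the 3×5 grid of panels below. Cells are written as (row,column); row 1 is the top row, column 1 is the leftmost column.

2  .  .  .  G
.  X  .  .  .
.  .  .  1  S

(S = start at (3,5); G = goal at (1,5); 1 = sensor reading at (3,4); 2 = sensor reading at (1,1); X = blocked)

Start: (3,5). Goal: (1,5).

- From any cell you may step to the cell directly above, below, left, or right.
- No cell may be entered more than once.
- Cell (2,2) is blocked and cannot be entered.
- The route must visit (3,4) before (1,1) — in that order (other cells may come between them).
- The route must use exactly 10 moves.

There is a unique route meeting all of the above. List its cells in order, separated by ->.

The waypoints must appear in the order (3,4), (1,1), with no cell reused.
Route from (3,5): 4× left (reaching (3,1)), 2× up (reaching (1,1)), 4× right (reaching (1,5)) — 10 moves in all.
Check: order respected (1 at step 1, 2 at step 6); 10 moves as required.

(3,5) -> (3,4) -> (3,3) -> (3,2) -> (3,1) -> (2,1) -> (1,1) -> (1,2) -> (1,3) -> (1,4) -> (1,5)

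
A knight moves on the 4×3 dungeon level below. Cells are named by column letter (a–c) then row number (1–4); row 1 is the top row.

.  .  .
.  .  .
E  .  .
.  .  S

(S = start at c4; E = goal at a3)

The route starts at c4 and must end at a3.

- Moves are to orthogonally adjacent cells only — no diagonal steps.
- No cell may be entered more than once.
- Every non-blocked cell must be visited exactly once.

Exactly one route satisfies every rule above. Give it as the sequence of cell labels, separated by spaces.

c4 c3 c2 c1 b1 a1 a2 b2 b3 b4 a4 a3

Need to visit all 12 open cells exactly once, starting at c4 and ending at a3.
Cell a1 has only two open neighbours (a2 and b1), so the path must pass straight through it: one of those is the cell it's entered from and the other is where it exits.
Route from c4: up 3 to c1, left 2 to a1, down 1 to a2, right 1 to b2, down 2 to b4, left 1 to a4, up 1 to a3 — 11 moves in all.
Check: all 12 open cells covered.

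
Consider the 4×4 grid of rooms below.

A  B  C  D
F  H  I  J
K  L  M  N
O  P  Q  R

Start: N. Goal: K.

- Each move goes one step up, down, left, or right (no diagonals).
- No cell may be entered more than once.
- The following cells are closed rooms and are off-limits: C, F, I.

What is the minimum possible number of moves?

3

The Manhattan distance from N to K is |3−3| + |4−1| = 3, so at least 3 moves are needed.
A route of 3 moves achieves this: N → M → L → K.
Since 3 matches the lower bound, it is optimal.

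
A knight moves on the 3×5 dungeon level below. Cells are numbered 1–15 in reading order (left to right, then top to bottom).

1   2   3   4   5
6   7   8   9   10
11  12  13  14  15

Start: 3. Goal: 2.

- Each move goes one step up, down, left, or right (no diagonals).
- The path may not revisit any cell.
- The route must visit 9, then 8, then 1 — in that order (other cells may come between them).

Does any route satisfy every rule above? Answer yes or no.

yes

One route that works: 3 → 4 → 9 → 8 → 7 → 6 → 1 → 2.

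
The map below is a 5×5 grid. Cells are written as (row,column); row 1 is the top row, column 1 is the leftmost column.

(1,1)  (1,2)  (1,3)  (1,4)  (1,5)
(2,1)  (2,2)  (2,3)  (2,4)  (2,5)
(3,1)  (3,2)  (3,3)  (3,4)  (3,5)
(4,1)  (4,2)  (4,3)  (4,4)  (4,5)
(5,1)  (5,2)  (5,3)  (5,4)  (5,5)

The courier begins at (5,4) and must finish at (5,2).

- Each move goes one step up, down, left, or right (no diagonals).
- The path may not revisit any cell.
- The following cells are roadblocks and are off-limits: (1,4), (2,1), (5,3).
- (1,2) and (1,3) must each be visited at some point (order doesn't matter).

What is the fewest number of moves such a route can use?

10

Any route passes through (1,2) and (1,3) in some order between (5,4) and (5,2). Summing Manhattan distances along each leg and taking the cheapest ordering ((5,4) → (1,3) → (1,2) → (5,2)) gives a lower bound of 5 + 1 + 4 = 10 moves.
A route of 10 moves achieves this: (5,4) → (4,4) → (3,4) → (2,4) → (2,3) → (1,3) → (1,2) → (2,2) → (3,2) → (4,2) → (5,2).
Since 10 matches the lower bound, it is optimal.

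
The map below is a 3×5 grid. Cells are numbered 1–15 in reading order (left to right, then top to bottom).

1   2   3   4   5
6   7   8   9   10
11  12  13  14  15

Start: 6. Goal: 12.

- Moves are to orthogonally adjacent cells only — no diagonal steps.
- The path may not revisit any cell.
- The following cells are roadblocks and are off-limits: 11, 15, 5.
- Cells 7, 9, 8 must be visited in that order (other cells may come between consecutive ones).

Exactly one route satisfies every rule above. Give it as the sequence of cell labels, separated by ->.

6 -> 7 -> 2 -> 3 -> 4 -> 9 -> 8 -> 13 -> 12

The waypoints must appear in the order 7, 9, 8, with no cell reused.
Route from 6: right to 7, up to 2, 2× right (reaching 4), down to 9, left to 8, down to 13, left to 12 — 8 moves in all.
Check: order respected (7 at step 1, 9 at step 5, 8 at step 6).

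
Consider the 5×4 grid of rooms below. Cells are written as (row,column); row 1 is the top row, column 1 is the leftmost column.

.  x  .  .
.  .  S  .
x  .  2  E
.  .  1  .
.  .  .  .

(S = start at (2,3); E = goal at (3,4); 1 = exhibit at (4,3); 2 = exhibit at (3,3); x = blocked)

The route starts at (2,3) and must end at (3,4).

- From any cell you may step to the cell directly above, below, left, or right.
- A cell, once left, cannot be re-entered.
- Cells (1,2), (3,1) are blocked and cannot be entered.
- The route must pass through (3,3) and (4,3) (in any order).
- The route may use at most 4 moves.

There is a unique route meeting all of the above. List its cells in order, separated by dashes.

The 4-move cap with required stops at (3,3), (4,3) leaves no slack for detours.
Route from (2,3): 2× down (reaching (4,3)), right to (4,4), up to (3,4) — 4 moves in all.
Check: all required cells visited; 4 ≤ 4 moves.

(2,3) - (3,3) - (4,3) - (4,4) - (3,4)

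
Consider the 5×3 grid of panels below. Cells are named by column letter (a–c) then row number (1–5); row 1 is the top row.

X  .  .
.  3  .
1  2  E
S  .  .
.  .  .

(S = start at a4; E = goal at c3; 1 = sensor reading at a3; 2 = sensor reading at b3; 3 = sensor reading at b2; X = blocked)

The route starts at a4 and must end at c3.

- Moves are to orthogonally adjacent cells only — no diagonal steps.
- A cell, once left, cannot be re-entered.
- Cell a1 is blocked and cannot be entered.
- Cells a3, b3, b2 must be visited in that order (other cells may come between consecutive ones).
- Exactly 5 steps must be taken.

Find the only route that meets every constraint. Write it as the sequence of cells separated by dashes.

a4 - a3 - b3 - b2 - c2 - c3

The waypoints must appear in the order a3, b3, b2, with no cell reused.
Route from a4: up 1 to a3, right 1 to b3, up 1 to b2, right 1 to c2, down 1 to c3 — 5 moves in all.
Check: order respected (1 at step 1, 2 at step 2, 3 at step 3); 5 moves as required.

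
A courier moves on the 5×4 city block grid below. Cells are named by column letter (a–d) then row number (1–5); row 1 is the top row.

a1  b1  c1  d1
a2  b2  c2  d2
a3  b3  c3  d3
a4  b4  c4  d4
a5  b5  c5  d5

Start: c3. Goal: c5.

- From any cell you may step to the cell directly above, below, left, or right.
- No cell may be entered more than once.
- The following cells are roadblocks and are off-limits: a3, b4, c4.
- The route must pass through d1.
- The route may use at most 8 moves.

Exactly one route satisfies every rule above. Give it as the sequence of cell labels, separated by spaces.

c3 c2 c1 d1 d2 d3 d4 d5 c5

Any route must reach d1 and still end at c5 within 8 moves, so the order of the required stops is forced.
Route from c3: up 2 to c1, right 1 to d1, down 4 to d5, left 1 to c5 — 8 moves in all.
Check: all required cells visited; 8 ≤ 8 moves.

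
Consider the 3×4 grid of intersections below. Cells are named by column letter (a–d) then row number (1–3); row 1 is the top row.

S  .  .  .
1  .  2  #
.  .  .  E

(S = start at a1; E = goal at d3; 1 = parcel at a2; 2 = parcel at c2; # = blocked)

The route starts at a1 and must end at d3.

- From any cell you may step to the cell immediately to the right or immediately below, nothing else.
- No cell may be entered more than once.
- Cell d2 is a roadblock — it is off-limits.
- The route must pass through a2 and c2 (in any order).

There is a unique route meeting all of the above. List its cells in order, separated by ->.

a1 -> a2 -> b2 -> c2 -> c3 -> d3

Moves only go right or down, so the column and row indices never decrease.
Route from a1: down 1 to a2, right 2 to c2, down 1 to c3, right 1 to d3 — 5 moves in all.
Check: all required cells visited.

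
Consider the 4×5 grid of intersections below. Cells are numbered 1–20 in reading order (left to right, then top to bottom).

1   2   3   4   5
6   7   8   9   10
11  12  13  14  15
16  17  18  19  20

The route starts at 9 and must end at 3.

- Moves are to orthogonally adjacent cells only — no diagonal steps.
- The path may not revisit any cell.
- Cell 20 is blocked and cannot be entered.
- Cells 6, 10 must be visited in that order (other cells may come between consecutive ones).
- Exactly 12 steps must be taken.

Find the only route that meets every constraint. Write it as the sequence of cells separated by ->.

9 -> 8 -> 7 -> 6 -> 11 -> 12 -> 13 -> 14 -> 15 -> 10 -> 5 -> 4 -> 3

The waypoints must appear in the order 6, 10, with no cell reused.
Route from 9: left 3 to 6, down 1 to 11, right 4 to 15, up 2 to 5, left 2 to 3 — 12 moves in all.
Check: order respected (6 at step 3, 10 at step 9); 12 moves as required.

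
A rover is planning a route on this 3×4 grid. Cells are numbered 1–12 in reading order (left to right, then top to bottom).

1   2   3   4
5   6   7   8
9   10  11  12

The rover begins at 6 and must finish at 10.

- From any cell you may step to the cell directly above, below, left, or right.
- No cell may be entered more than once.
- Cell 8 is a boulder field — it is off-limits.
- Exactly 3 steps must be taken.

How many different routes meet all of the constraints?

Need simple routes of exactly 3 moves from 6 to 10 (Manhattan distance 1, so 1 moves are spent on a detour and 1 undoing it).
Enumerating: 6 5 9 10 | 6 7 11 10.
That gives 2 routes.

2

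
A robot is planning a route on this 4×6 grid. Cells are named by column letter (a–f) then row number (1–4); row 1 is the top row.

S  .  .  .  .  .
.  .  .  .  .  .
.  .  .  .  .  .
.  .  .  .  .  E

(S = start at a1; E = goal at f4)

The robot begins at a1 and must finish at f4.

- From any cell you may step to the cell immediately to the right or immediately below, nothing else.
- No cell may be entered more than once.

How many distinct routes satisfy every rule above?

A right/down-only route from a1 to f4 makes exactly 3 down-moves and 5 right-moves in some order.
With no other constraints that would be C(8,3) = 56 routes.
That gives 56 routes.

56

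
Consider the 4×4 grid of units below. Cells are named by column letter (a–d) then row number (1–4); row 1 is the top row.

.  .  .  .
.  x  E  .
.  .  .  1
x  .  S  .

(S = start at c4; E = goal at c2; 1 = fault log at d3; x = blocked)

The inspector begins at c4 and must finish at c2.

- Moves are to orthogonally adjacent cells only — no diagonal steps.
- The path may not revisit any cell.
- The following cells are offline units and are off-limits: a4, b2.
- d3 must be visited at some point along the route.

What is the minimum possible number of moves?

Any route passes through d3 somewhere between c4 and c2. Summing Manhattan distances along the two legs (c4 → d3 → c2) gives a lower bound of 2 + 2 = 4 moves.
A route of 4 moves achieves this: c4 → c3 → d3 → d2 → c2.
Since 4 matches the lower bound, it is optimal.

4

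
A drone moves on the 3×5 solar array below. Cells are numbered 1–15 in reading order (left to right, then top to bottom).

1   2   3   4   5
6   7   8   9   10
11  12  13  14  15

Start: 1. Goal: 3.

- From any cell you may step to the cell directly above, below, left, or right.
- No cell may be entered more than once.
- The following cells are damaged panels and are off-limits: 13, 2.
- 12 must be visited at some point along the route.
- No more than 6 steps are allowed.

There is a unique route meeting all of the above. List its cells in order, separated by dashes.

1 - 6 - 11 - 12 - 7 - 8 - 3

The budget equals the shortest possible length, so every move has to be on a shortest route through the required cells.
Route from 1: 2× down (reaching 11), right to 12, up to 7, right to 8, up to 3 — 6 moves in all.
Check: all required cells visited; 6 ≤ 6 moves.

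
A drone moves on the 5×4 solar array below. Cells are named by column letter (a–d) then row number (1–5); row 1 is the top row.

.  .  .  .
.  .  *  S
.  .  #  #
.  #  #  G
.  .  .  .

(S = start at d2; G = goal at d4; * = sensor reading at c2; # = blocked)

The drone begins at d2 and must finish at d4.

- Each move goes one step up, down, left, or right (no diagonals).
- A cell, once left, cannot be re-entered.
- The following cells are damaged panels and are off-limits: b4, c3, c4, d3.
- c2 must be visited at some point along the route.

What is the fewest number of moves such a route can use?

10

Any route passes through c2 somewhere between d2 and d4. Summing Manhattan distances along the two legs (d2 → c2 → d4) gives a lower bound of 1 + 3 = 4 moves.
That bound ignores the blocked cells. Measuring each leg by the fewest moves that actually steer around them (d2→c2: 1; c2→d4: 9) raises the lower bound to 10.
A route of 10 moves exists: d2 → c2 → b2 → b3 → a3 → a4 → a5 → b5 → c5 → d5 → d4.
Since 10 matches that lower bound, it is optimal.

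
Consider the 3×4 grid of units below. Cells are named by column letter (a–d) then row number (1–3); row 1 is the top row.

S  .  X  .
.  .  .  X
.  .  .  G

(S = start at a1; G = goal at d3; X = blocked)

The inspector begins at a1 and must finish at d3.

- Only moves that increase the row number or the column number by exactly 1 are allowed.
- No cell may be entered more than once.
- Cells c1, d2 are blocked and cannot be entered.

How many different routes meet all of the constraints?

A right/down-only route from a1 to d3 makes exactly 2 down-moves and 3 right-moves in some order.
With no other constraints that would be C(5,2) = 10 routes.
Subtract routes through each blocked cell (inclusion–exclusion for overlaps): − through c1: 3 − through d2: 4 + through c1&d2: 2 → 5.
That gives 5 routes.

5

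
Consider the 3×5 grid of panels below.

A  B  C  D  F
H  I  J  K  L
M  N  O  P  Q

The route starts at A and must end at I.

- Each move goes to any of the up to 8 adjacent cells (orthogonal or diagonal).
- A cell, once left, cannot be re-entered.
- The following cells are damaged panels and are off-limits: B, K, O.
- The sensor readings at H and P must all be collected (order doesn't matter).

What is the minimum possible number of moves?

8

Any route passes through H and P in some order between A and I. Summing Chebyshev distances along each leg and taking the cheapest ordering (A → H → P → I) gives a lower bound of 1 + 3 + 2 = 6 moves.
The shortest route satisfying every rule uses 8 moves: A → H → N → J → P → L → D → C → I.
The no-revisit rule (legs can't share cells) pushes the minimum above the 6-move bound; an exhaustive check rules out every length from 6 to 7, leaving 8 as the minimum.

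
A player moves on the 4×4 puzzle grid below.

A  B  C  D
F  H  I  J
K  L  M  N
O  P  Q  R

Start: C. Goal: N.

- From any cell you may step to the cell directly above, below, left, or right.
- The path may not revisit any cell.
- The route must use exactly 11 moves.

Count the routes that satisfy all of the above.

35

Need simple routes of exactly 11 moves from C to N (Manhattan distance 3, so 4 moves are spent on a detour and 4 undoing it).
Branch systematically from the start, pruning whenever the remaining move budget drops below the Manhattan distance to N or differs from it in parity. Grouping the completions by first move — via I: 8; via B: 17; via D: 10 — and summing: 8 + 17 + 10 = 35.
That gives 35 routes.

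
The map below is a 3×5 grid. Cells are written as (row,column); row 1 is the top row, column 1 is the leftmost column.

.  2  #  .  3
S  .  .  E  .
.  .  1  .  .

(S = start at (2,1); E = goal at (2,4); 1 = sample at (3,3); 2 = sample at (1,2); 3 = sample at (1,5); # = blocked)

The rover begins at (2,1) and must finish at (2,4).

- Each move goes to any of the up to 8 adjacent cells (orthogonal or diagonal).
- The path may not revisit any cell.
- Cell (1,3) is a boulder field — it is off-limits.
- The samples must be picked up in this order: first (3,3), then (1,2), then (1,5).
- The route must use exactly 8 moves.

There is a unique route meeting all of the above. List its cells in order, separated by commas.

(2,1), (3,2), (3,3), (2,2), (1,2), (2,3), (1,4), (1,5), (2,4)

The waypoints must appear in the order (3,3), (1,2), (1,5), with no cell reused.
Route from (2,1): down-right 1 to (3,2), right 1 to (3,3), up-left 1 to (2,2), up 1 to (1,2), down-right 1 to (2,3), up-right 1 to (1,4), right 1 to (1,5), down-left 1 to (2,4) — 8 moves in all.
Check: order respected (1 at step 2, 2 at step 4, 3 at step 7); 8 moves as required.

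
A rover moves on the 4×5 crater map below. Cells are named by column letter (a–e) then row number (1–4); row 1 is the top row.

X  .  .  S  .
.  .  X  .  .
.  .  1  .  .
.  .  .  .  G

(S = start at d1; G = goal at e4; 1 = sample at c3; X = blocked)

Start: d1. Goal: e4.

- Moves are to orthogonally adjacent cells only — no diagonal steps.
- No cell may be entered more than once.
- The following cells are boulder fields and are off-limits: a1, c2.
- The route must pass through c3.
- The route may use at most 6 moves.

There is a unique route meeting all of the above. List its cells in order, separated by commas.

Any route must reach c3 and still end at e4 within 6 moves, so the order of the required stops is forced.
Route from d1: 2× down (reaching d3), left to c3, down to c4, 2× right (reaching e4) — 6 moves in all.
Check: all required cells visited; 6 ≤ 6 moves.

d1, d2, d3, c3, c4, d4, e4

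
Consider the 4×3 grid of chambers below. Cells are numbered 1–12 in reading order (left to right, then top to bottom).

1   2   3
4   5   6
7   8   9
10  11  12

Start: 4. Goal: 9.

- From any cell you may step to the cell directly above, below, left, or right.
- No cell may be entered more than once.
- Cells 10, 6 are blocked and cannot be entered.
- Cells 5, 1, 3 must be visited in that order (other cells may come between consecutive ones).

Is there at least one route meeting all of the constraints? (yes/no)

no

3 must be visited but has only one open neighbour (2), and it is neither the start nor the goal — the route would have to enter and leave through 2, re-entering it.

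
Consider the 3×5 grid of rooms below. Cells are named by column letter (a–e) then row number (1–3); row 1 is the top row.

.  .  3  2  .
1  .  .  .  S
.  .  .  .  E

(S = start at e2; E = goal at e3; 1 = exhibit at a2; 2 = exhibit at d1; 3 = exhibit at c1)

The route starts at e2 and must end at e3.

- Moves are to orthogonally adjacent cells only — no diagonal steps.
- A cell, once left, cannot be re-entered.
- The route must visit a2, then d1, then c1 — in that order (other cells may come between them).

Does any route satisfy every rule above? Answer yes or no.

Ignoring the required order, 22 revisit-free routes from e2 to e3 pass through all of a2, d1, and c1; the waypoint orders that occur are d1 → c1 → a2 (22) — never a2 → d1 → c1.

no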